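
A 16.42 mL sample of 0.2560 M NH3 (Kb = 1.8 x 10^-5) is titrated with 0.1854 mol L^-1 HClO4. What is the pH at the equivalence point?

n(NH3) = 0.2560 x 0.01642 = 0.004204 mol; V(HClO4) at equivalence = 0.004204/0.1854 = 0.02267 L.
At equivalence the base is fully converted to NH4+; total volume = 0.03909 L, so [NH4+] = 0.004204/0.03909 = 0.1075 M.
Ka(NH4+) = Kw/Kb = 1.0e-14 / 1.8 x 10^-5 = 5.56e-10.
[H^+] = sqrt(Ka x [NH4+]) = sqrt(5.56e-10 x 0.1075) = 7.73e-6 M.
pH = -log(7.73e-6) = 5.11.

5.11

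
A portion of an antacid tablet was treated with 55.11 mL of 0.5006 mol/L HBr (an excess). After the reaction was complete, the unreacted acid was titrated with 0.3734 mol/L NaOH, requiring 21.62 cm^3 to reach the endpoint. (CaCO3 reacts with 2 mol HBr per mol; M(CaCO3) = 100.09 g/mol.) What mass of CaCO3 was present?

Total n(HBr) added = 0.5006 x 0.05511 = 0.02759 mol.
n(NaOH) used = 0.3734 x 0.02162 = 0.008073 mol, which equals the excess n(HBr).
So n(HBr) consumed by the sample = 0.02759 - 0.008073 = 0.01952 mol.
n(CaCO3) = 0.01952 / 2 = 0.009758 mol.
mass = 0.009758 mol x 100.09 g/mol = 0.977 g.

0.977 g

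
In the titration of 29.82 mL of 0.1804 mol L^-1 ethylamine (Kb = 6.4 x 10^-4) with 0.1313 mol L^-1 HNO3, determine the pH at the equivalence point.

n(C2H5NH2) = 0.1804 x 0.02982 = 0.005380 mol; V(HNO3) at equivalence = 0.005380/0.1313 = 0.04097 L.
At equivalence the base is fully converted to C2H5NH3+; total volume = 0.07079 L, so [C2H5NH3+] = 0.005380/0.07079 = 0.07599 M.
Ka(C2H5NH3+) = Kw/Kb = 1.0e-14 / 6.4 x 10^-4 = 1.56e-11.
[H^+] = sqrt(Ka x [C2H5NH3+]) = sqrt(1.56e-11 x 0.07599) = 1.09e-6 M.
pH = -log(1.09e-6) = 5.96.

5.96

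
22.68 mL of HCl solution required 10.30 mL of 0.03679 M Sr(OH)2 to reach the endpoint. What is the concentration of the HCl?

0.0334 M

n(Sr(OH)2) delivered = 0.03679 x 0.01030 = 0.0003789 mol.
The reaction is 2 HCl + 1 Sr(OH)2, so n(HCl) = 0.0003789 x 2/1 = 0.0007579 mol.
[HCl] = 0.0007579 mol / 0.02268 L = 0.0334 M.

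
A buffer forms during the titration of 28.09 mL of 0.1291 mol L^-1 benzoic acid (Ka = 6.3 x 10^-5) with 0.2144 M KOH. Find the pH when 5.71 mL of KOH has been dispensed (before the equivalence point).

Initial n(C6H5COOH) = 0.1291 x 0.02809 = 0.003626 mol.
n(KOH) added = 0.2144 x 0.005710 = 0.001224 mol, converting that many moles of C6H5COOH to C6H5COO-.
Remaining n(C6H5COOH) = 0.002402 mol; n(C6H5COO-) = 0.001224 mol.
By Henderson-Hasselbalch, pH = pKa + log([A^-]/[HA]) = 4.20 + log(0.001224/0.002402) = 4.20 + (-0.29) = 3.91.

3.91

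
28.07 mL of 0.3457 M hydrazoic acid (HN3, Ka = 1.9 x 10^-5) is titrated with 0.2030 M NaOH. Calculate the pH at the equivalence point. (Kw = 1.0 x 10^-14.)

n(HN3) = 0.3457 x 0.02807 = 0.009704 mol; V(NaOH) at equivalence = 0.009704/0.2030 = 0.04780 L.
At equivalence all the acid is converted to N3-; total volume = 0.02807 + 0.04780 = 0.07587 L, so [N3-] = 0.009704/0.07587 = 0.1279 M.
Kb = Kw/Ka = 1.0e-14 / 1.9 x 10^-5 = 5.26e-10.
[OH^-] = sqrt(Kb x [N3-]) = sqrt(5.26e-10 x 0.1279) = 8.20e-6 M.
pOH = 5.09, so pH = 14.00 - 5.09 = 8.91.

8.91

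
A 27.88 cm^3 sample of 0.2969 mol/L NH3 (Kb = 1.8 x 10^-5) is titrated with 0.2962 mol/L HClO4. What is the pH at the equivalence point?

n(NH3) = 0.2969 x 0.02788 = 0.008278 mol; V(HClO4) at equivalence = 0.008278/0.2962 = 0.02795 L.
At equivalence the base is fully converted to NH4+; total volume = 0.05583 L, so [NH4+] = 0.008278/0.05583 = 0.1483 M.
Ka(NH4+) = Kw/Kb = 1.0e-14 / 1.8 x 10^-5 = 5.56e-10.
[H^+] = sqrt(Ka x [NH4+]) = sqrt(5.56e-10 x 0.1483) = 9.08e-6 M.
pH = -log(9.08e-6) = 5.04.

5.04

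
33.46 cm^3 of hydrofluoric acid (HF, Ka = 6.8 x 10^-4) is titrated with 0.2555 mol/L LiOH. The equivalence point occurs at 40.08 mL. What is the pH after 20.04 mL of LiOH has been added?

20.04 mL is exactly half the equivalence volume (40.08/2), i.e. the half-equivalence point.
There, n(HA) = n(A^-), so pH = pKa = -log(6.8 x 10^-4) = 3.17.

3.17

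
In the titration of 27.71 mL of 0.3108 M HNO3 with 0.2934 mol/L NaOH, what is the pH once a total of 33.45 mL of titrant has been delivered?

12.29

n(acid) = 0.3108 x 0.02771 = 0.008612 mol; n(NaOH) added = 0.2934 x 0.03345 = 0.009814 mol.
Base is in excess by 0.009814 - 0.008612 = 0.001202 mol in a total volume of 0.06116 L.
[OH^-] = 0.001202/0.06116 = 0.01965 M, so pOH = 1.71 and pH = 14.00 - 1.71 = 12.29.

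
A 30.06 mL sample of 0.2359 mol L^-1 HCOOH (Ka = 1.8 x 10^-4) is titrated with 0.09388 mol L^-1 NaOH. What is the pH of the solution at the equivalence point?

n(HCOOH) = 0.2359 x 0.03006 = 0.007091 mol; V(NaOH) at equivalence = 0.007091/0.09388 = 0.07553 L.
At equivalence all the acid is converted to HCOO-; total volume = 0.03006 + 0.07553 = 0.1056 L, so [HCOO-] = 0.007091/0.1056 = 0.06715 M.
Kb = Kw/Ka = 1.0e-14 / 1.8 x 10^-4 = 5.56e-11.
[OH^-] = sqrt(Kb x [HCOO-]) = sqrt(5.56e-11 x 0.06715) = 1.93e-6 M.
pOH = 5.71, so pH = 14.00 - 5.71 = 8.29.

8.29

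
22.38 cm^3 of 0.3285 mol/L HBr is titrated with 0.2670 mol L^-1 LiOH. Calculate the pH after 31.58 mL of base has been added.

n(acid) = 0.3285 x 0.02238 = 0.007352 mol; n(LiOH) added = 0.2670 x 0.03158 = 0.008432 mol.
Base is in excess by 0.008432 - 0.007352 = 0.001080 mol in a total volume of 0.05396 L.
[OH^-] = 0.001080/0.05396 = 0.02002 M, so pOH = 1.70 and pH = 14.00 - 1.70 = 12.30.

12.30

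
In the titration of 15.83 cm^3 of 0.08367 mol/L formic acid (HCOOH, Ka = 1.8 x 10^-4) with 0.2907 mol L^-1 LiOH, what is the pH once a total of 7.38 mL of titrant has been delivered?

12.55

n(acid) = 0.08367 x 0.01583 = 0.001324 mol; n(LiOH) added = 0.2907 x 0.007380 = 0.002145 mol.
Base is in excess by 0.002145 - 0.001324 = 0.0008209 mol in a total volume of 0.02321 L.
[OH^-] = 0.0008209/0.02321 = 0.03537 M, so pOH = 1.45 and pH = 14.00 - 1.45 = 12.55.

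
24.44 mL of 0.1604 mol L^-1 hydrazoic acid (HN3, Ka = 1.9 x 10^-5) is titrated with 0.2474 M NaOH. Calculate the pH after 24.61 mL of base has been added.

12.65

n(acid) = 0.1604 x 0.02444 = 0.003920 mol; n(NaOH) added = 0.2474 x 0.02461 = 0.006089 mol.
Base is in excess by 0.006089 - 0.003920 = 0.002168 mol in a total volume of 0.04905 L.
[OH^-] = 0.002168/0.04905 = 0.04421 M, so pOH = 1.35 and pH = 14.00 - 1.35 = 12.65.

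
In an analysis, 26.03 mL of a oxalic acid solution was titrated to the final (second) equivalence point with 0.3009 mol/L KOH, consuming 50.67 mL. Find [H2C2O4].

n(KOH) = 0.3009 x 0.05067 = 0.01525 mol.
At the final (second) equivalence point, 2 mol OH^- react per mol H2C2O4, so n(H2C2O4) = 0.01525 / 2 = 0.007623 mol.
[H2C2O4] = 0.007623 / 0.02603 L = 0.293 M.

0.293 M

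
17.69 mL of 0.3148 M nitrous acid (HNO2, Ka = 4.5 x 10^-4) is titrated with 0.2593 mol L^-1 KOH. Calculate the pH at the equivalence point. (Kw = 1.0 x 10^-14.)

n(HNO2) = 0.3148 x 0.01769 = 0.005569 mol; V(KOH) at equivalence = 0.005569/0.2593 = 0.02148 L.
At equivalence all the acid is converted to NO2-; total volume = 0.01769 + 0.02148 = 0.03917 L, so [NO2-] = 0.005569/0.03917 = 0.1422 M.
Kb = Kw/Ka = 1.0e-14 / 4.5 x 10^-4 = 2.22e-11.
[OH^-] = sqrt(Kb x [NO2-]) = sqrt(2.22e-11 x 0.1422) = 1.78e-6 M.
pOH = 5.75, so pH = 14.00 - 5.75 = 8.25.

8.25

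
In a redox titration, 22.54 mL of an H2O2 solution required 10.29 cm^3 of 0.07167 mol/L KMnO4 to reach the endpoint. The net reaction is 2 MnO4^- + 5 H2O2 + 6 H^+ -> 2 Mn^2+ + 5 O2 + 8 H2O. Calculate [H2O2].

0.0818 M

n(KMnO4) = 0.07167 x 0.01029 = 0.0007375 mol.
From the balanced equation, 2 mol KMnO4 reacts with 5 mol H2O2, so n(H2O2) = 0.0007375 x 5/2 = 0.001844 mol.
[H2O2] = 0.001844 / 0.02254 L = 0.0818 M.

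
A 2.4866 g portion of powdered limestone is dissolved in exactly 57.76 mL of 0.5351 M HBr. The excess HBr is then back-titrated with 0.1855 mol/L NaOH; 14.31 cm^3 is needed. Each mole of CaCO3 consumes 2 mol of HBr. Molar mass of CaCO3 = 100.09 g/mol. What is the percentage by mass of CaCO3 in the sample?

56.9%

Total n(HBr) added = 0.5351 x 0.05776 = 0.03091 mol.
n(NaOH) used = 0.1855 x 0.01431 = 0.002655 mol, which equals the excess n(HBr).
So n(HBr) consumed by the sample = 0.03091 - 0.002655 = 0.02825 mol.
n(CaCO3) = 0.02825 / 2 = 0.01413 mol.
mass CaCO3 = 0.01413 x 100.09 = 1.414 g, so %CaCO3 = 1.414/2.4866 x 100 = 56.9%.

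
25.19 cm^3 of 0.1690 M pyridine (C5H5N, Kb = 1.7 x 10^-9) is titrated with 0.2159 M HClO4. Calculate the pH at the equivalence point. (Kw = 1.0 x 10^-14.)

3.13

n(C5H5N) = 0.1690 x 0.02519 = 0.004257 mol; V(HClO4) at equivalence = 0.004257/0.2159 = 0.01972 L.
At equivalence the base is fully converted to C5H5NH+; total volume = 0.04491 L, so [C5H5NH+] = 0.004257/0.04491 = 0.09480 M.
Ka(C5H5NH+) = Kw/Kb = 1.0e-14 / 1.7 x 10^-9 = 5.88e-6.
[H^+] = sqrt(Ka x [C5H5NH+]) = sqrt(5.88e-6 x 0.09480) = 0.000747 M.
pH = -log(0.000747) = 3.13.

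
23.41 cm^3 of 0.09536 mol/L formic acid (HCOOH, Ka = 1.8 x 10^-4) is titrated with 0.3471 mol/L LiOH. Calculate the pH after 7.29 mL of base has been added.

n(acid) = 0.09536 x 0.02341 = 0.002232 mol; n(LiOH) added = 0.3471 x 0.007290 = 0.002530 mol.
Base is in excess by 0.002530 - 0.002232 = 0.0002980 mol in a total volume of 0.03070 L.
[OH^-] = 0.0002980/0.03070 = 0.009706 M, so pOH = 2.01 and pH = 14.00 - 2.01 = 11.99.

11.99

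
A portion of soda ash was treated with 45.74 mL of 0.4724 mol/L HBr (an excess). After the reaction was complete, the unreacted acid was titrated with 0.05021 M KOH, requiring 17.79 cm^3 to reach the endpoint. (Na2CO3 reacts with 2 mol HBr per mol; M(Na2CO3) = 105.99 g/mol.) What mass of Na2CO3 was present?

Total n(HBr) added = 0.4724 x 0.04574 = 0.02161 mol.
n(KOH) used = 0.05021 x 0.01779 = 0.0008932 mol, which equals the excess n(HBr).
So n(HBr) consumed by the sample = 0.02161 - 0.0008932 = 0.02071 mol.
n(Na2CO3) = 0.02071 / 2 = 0.01036 mol.
mass = 0.01036 mol x 105.99 g/mol = 1.10 g.

1.10 g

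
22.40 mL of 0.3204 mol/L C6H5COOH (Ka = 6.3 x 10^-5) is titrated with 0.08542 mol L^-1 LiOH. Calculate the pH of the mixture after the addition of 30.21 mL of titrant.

Initial n(C6H5COOH) = 0.3204 x 0.02240 = 0.007177 mol.
n(LiOH) added = 0.08542 x 0.03021 = 0.002581 mol, converting that many moles of C6H5COOH to C6H5COO-.
Remaining n(C6H5COOH) = 0.004596 mol; n(C6H5COO-) = 0.002581 mol.
By Henderson-Hasselbalch, pH = pKa + log([A^-]/[HA]) = 4.20 + log(0.002581/0.004596) = 4.20 + (-0.25) = 3.95.

3.95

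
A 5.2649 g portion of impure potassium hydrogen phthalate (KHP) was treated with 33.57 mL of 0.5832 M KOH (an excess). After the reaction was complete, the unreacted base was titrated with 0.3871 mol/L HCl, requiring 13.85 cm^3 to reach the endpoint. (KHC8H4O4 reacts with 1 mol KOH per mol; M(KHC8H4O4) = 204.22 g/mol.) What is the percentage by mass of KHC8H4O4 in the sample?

Total n(KOH) added = 0.5832 x 0.03357 = 0.01958 mol.
n(HCl) used = 0.3871 x 0.01385 = 0.005361 mol, which equals the excess n(KOH).
So n(KOH) consumed by the sample = 0.01958 - 0.005361 = 0.01422 mol.
n(KHC8H4O4) = 0.01422 / 1 = 0.01422 mol.
mass KHC8H4O4 = 0.01422 x 204.22 = 2.903 g, so %KHC8H4O4 = 2.903/5.2649 x 100 = 55.1%.

55.1%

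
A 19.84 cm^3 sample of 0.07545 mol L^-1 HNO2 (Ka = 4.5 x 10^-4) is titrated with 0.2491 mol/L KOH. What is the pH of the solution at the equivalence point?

n(HNO2) = 0.07545 x 0.01984 = 0.001497 mol; V(KOH) at equivalence = 0.001497/0.2491 = 0.006009 L.
At equivalence all the acid is converted to NO2-; total volume = 0.01984 + 0.006009 = 0.02585 L, so [NO2-] = 0.001497/0.02585 = 0.05791 M.
Kb = Kw/Ka = 1.0e-14 / 4.5 x 10^-4 = 2.22e-11.
[OH^-] = sqrt(Kb x [NO2-]) = sqrt(2.22e-11 x 0.05791) = 1.13e-6 M.
pOH = 5.95, so pH = 14.00 - 5.95 = 8.05.

8.05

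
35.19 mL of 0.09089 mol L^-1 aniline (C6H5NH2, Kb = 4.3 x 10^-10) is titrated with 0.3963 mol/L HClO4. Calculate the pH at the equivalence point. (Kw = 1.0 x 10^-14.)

2.88

n(C6H5NH2) = 0.09089 x 0.03519 = 0.003198 mol; V(HClO4) at equivalence = 0.003198/0.3963 = 0.008071 L.
At equivalence the base is fully converted to C6H5NH3+; total volume = 0.04326 L, so [C6H5NH3+] = 0.003198/0.04326 = 0.07393 M.
Ka(C6H5NH3+) = Kw/Kb = 1.0e-14 / 4.3 x 10^-10 = 2.33e-5.
[H^+] = sqrt(Ka x [C6H5NH3+]) = sqrt(2.33e-5 x 0.07393) = 0.00131 M.
pH = -log(0.00131) = 2.88.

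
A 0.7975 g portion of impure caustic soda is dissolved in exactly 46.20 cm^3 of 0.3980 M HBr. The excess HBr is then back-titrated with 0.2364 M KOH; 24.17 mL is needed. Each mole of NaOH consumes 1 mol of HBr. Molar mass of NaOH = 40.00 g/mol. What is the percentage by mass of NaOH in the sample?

63.6%

Total n(HBr) added = 0.3980 x 0.04620 = 0.01839 mol.
n(KOH) used = 0.2364 x 0.02417 = 0.005714 mol, which equals the excess n(HBr).
So n(HBr) consumed by the sample = 0.01839 - 0.005714 = 0.01267 mol.
n(NaOH) = 0.01267 / 1 = 0.01267 mol.
mass NaOH = 0.01267 x 40.00 = 0.5070 g, so %NaOH = 0.5070/0.7975 x 100 = 63.6%.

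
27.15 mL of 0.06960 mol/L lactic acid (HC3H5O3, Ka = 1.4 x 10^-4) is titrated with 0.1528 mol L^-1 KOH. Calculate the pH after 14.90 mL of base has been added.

n(acid) = 0.06960 x 0.02715 = 0.001890 mol; n(KOH) added = 0.1528 x 0.01490 = 0.002277 mol.
Base is in excess by 0.002277 - 0.001890 = 0.0003871 mol in a total volume of 0.04205 L.
[OH^-] = 0.0003871/0.04205 = 0.009205 M, so pOH = 2.04 and pH = 14.00 - 2.04 = 11.96.

11.96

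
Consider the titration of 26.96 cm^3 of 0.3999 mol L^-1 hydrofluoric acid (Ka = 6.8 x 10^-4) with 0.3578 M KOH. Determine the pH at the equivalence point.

n(HF) = 0.3999 x 0.02696 = 0.01078 mol; V(KOH) at equivalence = 0.01078/0.3578 = 0.03013 L.
At equivalence all the acid is converted to F-; total volume = 0.02696 + 0.03013 = 0.05709 L, so [F-] = 0.01078/0.05709 = 0.1888 M.
Kb = Kw/Ka = 1.0e-14 / 6.8 x 10^-4 = 1.47e-11.
[OH^-] = sqrt(Kb x [F-]) = sqrt(1.47e-11 x 0.1888) = 1.67e-6 M.
pOH = 5.78, so pH = 14.00 - 5.78 = 8.22.

8.22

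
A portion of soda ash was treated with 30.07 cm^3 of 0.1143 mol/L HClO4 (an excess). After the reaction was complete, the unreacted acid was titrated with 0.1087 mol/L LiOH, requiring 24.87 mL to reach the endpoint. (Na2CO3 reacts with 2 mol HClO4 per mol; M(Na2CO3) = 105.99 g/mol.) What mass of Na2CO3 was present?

0.0389 g

Total n(HClO4) added = 0.1143 x 0.03007 = 0.003437 mol.
n(LiOH) used = 0.1087 x 0.02487 = 0.002703 mol, which equals the excess n(HClO4).
So n(HClO4) consumed by the sample = 0.003437 - 0.002703 = 0.0007336 mol.
n(Na2CO3) = 0.0007336 / 2 = 0.0003668 mol.
mass = 0.0003668 mol x 105.99 g/mol = 0.0389 g.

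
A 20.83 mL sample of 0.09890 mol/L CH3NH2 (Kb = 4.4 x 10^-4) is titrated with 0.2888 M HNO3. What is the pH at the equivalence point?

5.89

n(CH3NH2) = 0.09890 x 0.02083 = 0.002060 mol; V(HNO3) at equivalence = 0.002060/0.2888 = 0.007133 L.
At equivalence the base is fully converted to CH3NH3+; total volume = 0.02796 L, so [CH3NH3+] = 0.002060/0.02796 = 0.07367 M.
Ka(CH3NH3+) = Kw/Kb = 1.0e-14 / 4.4 x 10^-4 = 2.27e-11.
[H^+] = sqrt(Ka x [CH3NH3+]) = sqrt(2.27e-11 x 0.07367) = 1.29e-6 M.
pH = -log(1.29e-6) = 5.89.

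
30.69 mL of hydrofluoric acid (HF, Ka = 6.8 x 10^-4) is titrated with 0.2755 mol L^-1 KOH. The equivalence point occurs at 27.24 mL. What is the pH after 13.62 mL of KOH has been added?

13.62 mL is exactly half the equivalence volume (27.24/2), i.e. the half-equivalence point.
There, n(HA) = n(A^-), so pH = pKa = -log(6.8 x 10^-4) = 3.17.

3.17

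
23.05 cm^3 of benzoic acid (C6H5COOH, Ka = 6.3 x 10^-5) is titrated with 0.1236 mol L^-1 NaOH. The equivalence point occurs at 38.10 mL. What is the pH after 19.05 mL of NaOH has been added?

19.05 mL is exactly half the equivalence volume (38.10/2), i.e. the half-equivalence point.
There, n(HA) = n(A^-), so pH = pKa = -log(6.3 x 10^-5) = 4.20.

4.20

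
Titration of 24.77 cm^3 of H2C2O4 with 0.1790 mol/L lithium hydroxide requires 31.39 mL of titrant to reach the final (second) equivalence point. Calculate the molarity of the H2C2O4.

n(LiOH) = 0.1790 x 0.03139 = 0.005619 mol.
At the final (second) equivalence point, 2 mol OH^- react per mol H2C2O4, so n(H2C2O4) = 0.005619 / 2 = 0.002809 mol.
[H2C2O4] = 0.002809 / 0.02477 L = 0.113 M.

0.113 M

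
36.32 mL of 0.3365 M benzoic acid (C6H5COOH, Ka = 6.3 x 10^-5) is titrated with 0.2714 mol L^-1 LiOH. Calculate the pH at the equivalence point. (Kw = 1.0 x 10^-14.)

n(C6H5COOH) = 0.3365 x 0.03632 = 0.01222 mol; V(LiOH) at equivalence = 0.01222/0.2714 = 0.04503 L.
At equivalence all the acid is converted to C6H5COO-; total volume = 0.03632 + 0.04503 = 0.08135 L, so [C6H5COO-] = 0.01222/0.08135 = 0.1502 M.
Kb = Kw/Ka = 1.0e-14 / 6.3 x 10^-5 = 1.59e-10.
[OH^-] = sqrt(Kb x [C6H5COO-]) = sqrt(1.59e-10 x 0.1502) = 4.88e-6 M.
pOH = 5.31, so pH = 14.00 - 5.31 = 8.69.

8.69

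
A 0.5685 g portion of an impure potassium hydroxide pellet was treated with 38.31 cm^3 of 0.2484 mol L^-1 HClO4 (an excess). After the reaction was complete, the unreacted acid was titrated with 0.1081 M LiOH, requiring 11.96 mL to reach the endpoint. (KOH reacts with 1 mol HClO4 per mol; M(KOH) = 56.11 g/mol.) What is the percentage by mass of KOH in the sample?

81.2%

Total n(HClO4) added = 0.2484 x 0.03831 = 0.009516 mol.
n(LiOH) used = 0.1081 x 0.01196 = 0.001293 mol, which equals the excess n(HClO4).
So n(HClO4) consumed by the sample = 0.009516 - 0.001293 = 0.008223 mol.
n(KOH) = 0.008223 / 1 = 0.008223 mol.
mass KOH = 0.008223 x 56.11 = 0.4614 g, so %KOH = 0.4614/0.5685 x 100 = 81.2%.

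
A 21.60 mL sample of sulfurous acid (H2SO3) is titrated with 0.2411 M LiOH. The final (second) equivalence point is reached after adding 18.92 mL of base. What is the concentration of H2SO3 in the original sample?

n(LiOH) = 0.2411 x 0.01892 = 0.004562 mol.
At the final (second) equivalence point, 2 mol OH^- react per mol H2SO3, so n(H2SO3) = 0.004562 / 2 = 0.002281 mol.
[H2SO3] = 0.002281 / 0.02160 L = 0.106 M.

0.106 M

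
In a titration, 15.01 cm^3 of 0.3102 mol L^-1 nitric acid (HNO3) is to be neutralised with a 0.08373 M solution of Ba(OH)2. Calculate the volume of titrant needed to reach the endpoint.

27.8 mL

n(HNO3) = 0.3102 mol/L x 0.01501 L = 0.004656 mol.
The neutralisation is 2 HNO3 : 1 Ba(OH)2, so n(Ba(OH)2) = 0.004656 x 1/2 = 0.002328 mol.
V(Ba(OH)2) = 0.002328 / 0.08373 = 0.02780 L = 27.8 mL.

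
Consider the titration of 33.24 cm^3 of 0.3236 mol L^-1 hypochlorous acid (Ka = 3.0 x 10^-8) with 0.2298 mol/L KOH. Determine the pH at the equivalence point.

n(HClO) = 0.3236 x 0.03324 = 0.01076 mol; V(KOH) at equivalence = 0.01076/0.2298 = 0.04681 L.
At equivalence all the acid is converted to ClO-; total volume = 0.03324 + 0.04681 = 0.08005 L, so [ClO-] = 0.01076/0.08005 = 0.1344 M.
Kb = Kw/Ka = 1.0e-14 / 3.0 x 10^-8 = 3.33e-7.
[OH^-] = sqrt(Kb x [ClO-]) = sqrt(3.33e-7 x 0.1344) = 0.000212 M.
pOH = 3.67, so pH = 14.00 - 3.67 = 10.33.

10.33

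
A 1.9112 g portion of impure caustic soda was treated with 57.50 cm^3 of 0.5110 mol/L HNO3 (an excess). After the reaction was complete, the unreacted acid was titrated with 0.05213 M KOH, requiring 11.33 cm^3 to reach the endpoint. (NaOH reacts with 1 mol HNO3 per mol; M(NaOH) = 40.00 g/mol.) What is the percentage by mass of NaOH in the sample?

Total n(HNO3) added = 0.5110 x 0.05750 = 0.02938 mol.
n(KOH) used = 0.05213 x 0.01133 = 0.0005906 mol, which equals the excess n(HNO3).
So n(HNO3) consumed by the sample = 0.02938 - 0.0005906 = 0.02879 mol.
n(NaOH) = 0.02879 / 1 = 0.02879 mol.
mass NaOH = 0.02879 x 40.00 = 1.152 g, so %NaOH = 1.152/1.9112 x 100 = 60.3%.

60.3%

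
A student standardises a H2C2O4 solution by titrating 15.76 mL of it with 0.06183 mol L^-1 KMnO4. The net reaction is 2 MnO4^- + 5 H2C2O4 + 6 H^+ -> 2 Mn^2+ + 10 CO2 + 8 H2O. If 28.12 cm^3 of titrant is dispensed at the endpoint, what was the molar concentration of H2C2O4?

0.276 M

n(KMnO4) = 0.06183 x 0.02812 = 0.001739 mol.
From the balanced equation, 2 mol KMnO4 reacts with 5 mol H2C2O4, so n(H2C2O4) = 0.001739 x 5/2 = 0.004347 mol.
[H2C2O4] = 0.004347 / 0.01576 L = 0.276 M.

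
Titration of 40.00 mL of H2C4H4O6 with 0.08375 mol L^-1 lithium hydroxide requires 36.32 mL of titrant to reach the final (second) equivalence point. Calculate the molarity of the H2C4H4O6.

0.0380 M

n(LiOH) = 0.08375 x 0.03632 = 0.003042 mol.
At the final (second) equivalence point, 2 mol OH^- react per mol H2C4H4O6, so n(H2C4H4O6) = 0.003042 / 2 = 0.001521 mol.
[H2C4H4O6] = 0.001521 / 0.04000 L = 0.0380 M.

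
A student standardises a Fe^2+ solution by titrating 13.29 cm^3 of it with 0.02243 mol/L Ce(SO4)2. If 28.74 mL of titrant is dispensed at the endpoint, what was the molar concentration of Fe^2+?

0.0485 M

n(Ce(SO4)2) = 0.02243 x 0.02874 = 0.0006446 mol.
From the balanced equation, 1 mol Ce(SO4)2 reacts with 1 mol Fe^2+, so n(Fe^2+) = 0.0006446 x 1/1 = 0.0006446 mol.
[Fe^2+] = 0.0006446 / 0.01329 L = 0.0485 M.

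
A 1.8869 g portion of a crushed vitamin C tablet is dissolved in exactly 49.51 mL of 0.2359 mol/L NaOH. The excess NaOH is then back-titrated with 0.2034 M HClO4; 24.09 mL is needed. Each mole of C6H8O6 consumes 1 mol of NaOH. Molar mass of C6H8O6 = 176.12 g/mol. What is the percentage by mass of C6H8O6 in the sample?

63.3%

Total n(NaOH) added = 0.2359 x 0.04951 = 0.01168 mol.
n(HClO4) used = 0.2034 x 0.02409 = 0.004900 mol, which equals the excess n(NaOH).
So n(NaOH) consumed by the sample = 0.01168 - 0.004900 = 0.006780 mol.
n(C6H8O6) = 0.006780 / 1 = 0.006780 mol.
mass C6H8O6 = 0.006780 x 176.12 = 1.194 g, so %C6H8O6 = 1.194/1.8869 x 100 = 63.3%.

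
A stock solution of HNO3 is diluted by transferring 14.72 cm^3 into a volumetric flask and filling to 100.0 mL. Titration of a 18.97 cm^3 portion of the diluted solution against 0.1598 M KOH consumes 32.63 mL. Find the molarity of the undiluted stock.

n(KOH) = 0.1598 x 0.03263 = 0.005214 mol.
n(HNO3) in the aliquot = 0.005214 mol.
[diluted HNO3] = 0.005214 / 0.01897 = 0.2749 M.
Dilution factor = 100.0/14.72 = 6.793, so [stock] = 0.2749 x 6.793 = 1.87 M.

1.87 M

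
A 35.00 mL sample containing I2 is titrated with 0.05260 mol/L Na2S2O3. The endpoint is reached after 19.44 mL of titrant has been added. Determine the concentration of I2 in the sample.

0.0146 M

n(Na2S2O3) = 0.05260 x 0.01944 = 0.001023 mol.
From the balanced equation, 2 mol Na2S2O3 reacts with 1 mol I2, so n(I2) = 0.001023 x 1/2 = 0.0005113 mol.
[I2] = 0.0005113 / 0.03500 L = 0.0146 M.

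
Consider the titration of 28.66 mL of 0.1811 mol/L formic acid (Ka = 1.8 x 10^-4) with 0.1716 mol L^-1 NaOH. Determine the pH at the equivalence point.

8.34

n(HCOOH) = 0.1811 x 0.02866 = 0.005190 mol; V(NaOH) at equivalence = 0.005190/0.1716 = 0.03025 L.
At equivalence all the acid is converted to HCOO-; total volume = 0.02866 + 0.03025 = 0.05891 L, so [HCOO-] = 0.005190/0.05891 = 0.08811 M.
Kb = Kw/Ka = 1.0e-14 / 1.8 x 10^-4 = 5.56e-11.
[OH^-] = sqrt(Kb x [HCOO-]) = sqrt(5.56e-11 x 0.08811) = 2.21e-6 M.
pOH = 5.66, so pH = 14.00 - 5.66 = 8.34.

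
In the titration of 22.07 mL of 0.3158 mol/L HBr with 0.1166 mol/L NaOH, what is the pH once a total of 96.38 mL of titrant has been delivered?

n(acid) = 0.3158 x 0.02207 = 0.006970 mol; n(NaOH) added = 0.1166 x 0.09638 = 0.01124 mol.
Base is in excess by 0.01124 - 0.006970 = 0.004268 mol in a total volume of 0.1184 L.
[OH^-] = 0.004268/0.1184 = 0.03603 M, so pOH = 1.44 and pH = 14.00 - 1.44 = 12.56.

12.56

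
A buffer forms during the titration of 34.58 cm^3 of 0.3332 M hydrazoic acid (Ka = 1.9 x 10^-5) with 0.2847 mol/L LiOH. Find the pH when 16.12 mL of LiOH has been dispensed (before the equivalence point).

Initial n(HN3) = 0.3332 x 0.03458 = 0.01152 mol.
n(LiOH) added = 0.2847 x 0.01612 = 0.004589 mol, converting that many moles of HN3 to N3-.
Remaining n(HN3) = 0.006933 mol; n(N3-) = 0.004589 mol.
By Henderson-Hasselbalch, pH = pKa + log([A^-]/[HA]) = 4.72 + log(0.004589/0.006933) = 4.72 + (-0.18) = 4.54.

4.54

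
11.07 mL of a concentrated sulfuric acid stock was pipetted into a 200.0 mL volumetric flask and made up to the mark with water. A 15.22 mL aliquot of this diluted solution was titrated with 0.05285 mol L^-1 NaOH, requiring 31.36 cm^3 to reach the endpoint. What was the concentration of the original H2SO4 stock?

0.984 M

n(NaOH) = 0.05285 x 0.03136 = 0.001657 mol.
n(H2SO4) in the aliquot = 0.001657 x 1/2 = 0.0008287 mol.
[diluted H2SO4] = 0.0008287 / 0.01522 = 0.05445 M.
Dilution factor = 200.0/11.07 = 18.07, so [stock] = 0.05445 x 18.07 = 0.984 M.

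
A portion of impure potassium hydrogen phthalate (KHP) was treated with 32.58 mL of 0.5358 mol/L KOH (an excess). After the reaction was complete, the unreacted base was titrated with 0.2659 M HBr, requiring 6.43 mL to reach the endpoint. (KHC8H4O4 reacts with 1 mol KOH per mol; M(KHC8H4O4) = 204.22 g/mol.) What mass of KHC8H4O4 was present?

Total n(KOH) added = 0.5358 x 0.03258 = 0.01746 mol.
n(HBr) used = 0.2659 x 0.006430 = 0.001710 mol, which equals the excess n(KOH).
So n(KOH) consumed by the sample = 0.01746 - 0.001710 = 0.01575 mol.
n(KHC8H4O4) = 0.01575 / 1 = 0.01575 mol.
mass = 0.01575 mol x 204.22 g/mol = 3.22 g.

3.22 g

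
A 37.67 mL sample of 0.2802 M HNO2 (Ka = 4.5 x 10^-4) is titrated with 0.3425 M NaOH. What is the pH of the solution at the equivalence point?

8.27

n(HNO2) = 0.2802 x 0.03767 = 0.01056 mol; V(NaOH) at equivalence = 0.01056/0.3425 = 0.03082 L.
At equivalence all the acid is converted to NO2-; total volume = 0.03767 + 0.03082 = 0.06849 L, so [NO2-] = 0.01056/0.06849 = 0.1541 M.
Kb = Kw/Ka = 1.0e-14 / 4.5 x 10^-4 = 2.22e-11.
[OH^-] = sqrt(Kb x [NO2-]) = sqrt(2.22e-11 x 0.1541) = 1.85e-6 M.
pOH = 5.73, so pH = 14.00 - 5.73 = 8.27.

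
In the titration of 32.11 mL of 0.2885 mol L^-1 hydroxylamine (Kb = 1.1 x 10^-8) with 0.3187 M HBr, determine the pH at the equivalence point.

n(NH2OH) = 0.2885 x 0.03211 = 0.009264 mol; V(HBr) at equivalence = 0.009264/0.3187 = 0.02907 L.
At equivalence the base is fully converted to NH3OH+; total volume = 0.06118 L, so [NH3OH+] = 0.009264/0.06118 = 0.1514 M.
Ka(NH3OH+) = Kw/Kb = 1.0e-14 / 1.1 x 10^-8 = 9.09e-7.
[H^+] = sqrt(Ka x [NH3OH+]) = sqrt(9.09e-7 x 0.1514) = 0.000371 M.
pH = -log(0.000371) = 3.43.

3.43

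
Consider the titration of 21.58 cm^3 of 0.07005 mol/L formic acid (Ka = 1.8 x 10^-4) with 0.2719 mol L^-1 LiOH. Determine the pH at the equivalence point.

8.25

n(HCOOH) = 0.07005 x 0.02158 = 0.001512 mol; V(LiOH) at equivalence = 0.001512/0.2719 = 0.005560 L.
At equivalence all the acid is converted to HCOO-; total volume = 0.02158 + 0.005560 = 0.02714 L, so [HCOO-] = 0.001512/0.02714 = 0.05570 M.
Kb = Kw/Ka = 1.0e-14 / 1.8 x 10^-4 = 5.56e-11.
[OH^-] = sqrt(Kb x [HCOO-]) = sqrt(5.56e-11 x 0.05570) = 1.76e-6 M.
pOH = 5.75, so pH = 14.00 - 5.75 = 8.25.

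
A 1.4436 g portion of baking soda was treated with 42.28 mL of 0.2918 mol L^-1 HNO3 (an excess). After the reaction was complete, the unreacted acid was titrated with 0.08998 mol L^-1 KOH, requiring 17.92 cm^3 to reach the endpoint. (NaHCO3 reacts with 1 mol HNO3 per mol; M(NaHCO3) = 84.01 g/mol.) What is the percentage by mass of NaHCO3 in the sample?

62.4%

Total n(HNO3) added = 0.2918 x 0.04228 = 0.01234 mol.
n(KOH) used = 0.08998 x 0.01792 = 0.001612 mol, which equals the excess n(HNO3).
So n(HNO3) consumed by the sample = 0.01234 - 0.001612 = 0.01072 mol.
n(NaHCO3) = 0.01072 / 1 = 0.01072 mol.
mass NaHCO3 = 0.01072 x 84.01 = 0.9010 g, so %NaHCO3 = 0.9010/1.4436 x 100 = 62.4%.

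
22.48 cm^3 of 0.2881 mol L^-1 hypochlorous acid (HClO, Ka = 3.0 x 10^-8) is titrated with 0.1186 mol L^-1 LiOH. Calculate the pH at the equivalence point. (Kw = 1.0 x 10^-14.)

10.22

n(HClO) = 0.2881 x 0.02248 = 0.006476 mol; V(LiOH) at equivalence = 0.006476/0.1186 = 0.05461 L.
At equivalence all the acid is converted to ClO-; total volume = 0.02248 + 0.05461 = 0.07709 L, so [ClO-] = 0.006476/0.07709 = 0.08401 M.
Kb = Kw/Ka = 1.0e-14 / 3.0 x 10^-8 = 3.33e-7.
[OH^-] = sqrt(Kb x [ClO-]) = sqrt(3.33e-7 x 0.08401) = 0.000167 M.
pOH = 3.78, so pH = 14.00 - 3.78 = 10.22.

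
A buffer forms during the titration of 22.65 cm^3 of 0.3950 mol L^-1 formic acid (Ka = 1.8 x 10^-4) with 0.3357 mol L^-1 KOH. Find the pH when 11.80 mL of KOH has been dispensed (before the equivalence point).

Initial n(HCOOH) = 0.3950 x 0.02265 = 0.008947 mol.
n(KOH) added = 0.3357 x 0.01180 = 0.003961 mol, converting that many moles of HCOOH to HCOO-.
Remaining n(HCOOH) = 0.004985 mol; n(HCOO-) = 0.003961 mol.
By Henderson-Hasselbalch, pH = pKa + log([A^-]/[HA]) = 3.74 + log(0.003961/0.004985) = 3.74 + (-0.10) = 3.64.

3.64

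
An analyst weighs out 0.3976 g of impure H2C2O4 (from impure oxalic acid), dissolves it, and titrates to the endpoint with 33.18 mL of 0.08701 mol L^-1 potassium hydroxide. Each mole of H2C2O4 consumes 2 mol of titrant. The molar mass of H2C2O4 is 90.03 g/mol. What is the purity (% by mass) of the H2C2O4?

32.7%

n(KOH) = 0.08701 x 0.03318 = 0.002887 mol.
n(H2C2O4) = 0.002887 / 2 = 0.001443 mol.
mass of H2C2O4 = 0.001443 x 90.03 = 0.1300 g.
% purity = 0.1300 / 0.3976 x 100 = 32.7%.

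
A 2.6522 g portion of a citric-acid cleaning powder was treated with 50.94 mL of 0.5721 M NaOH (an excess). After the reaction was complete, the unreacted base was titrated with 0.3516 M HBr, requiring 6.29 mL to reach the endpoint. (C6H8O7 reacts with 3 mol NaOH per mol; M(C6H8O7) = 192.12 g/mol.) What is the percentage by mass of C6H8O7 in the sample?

65.0%

Total n(NaOH) added = 0.5721 x 0.05094 = 0.02914 mol.
n(HBr) used = 0.3516 x 0.006290 = 0.002212 mol, which equals the excess n(NaOH).
So n(NaOH) consumed by the sample = 0.02914 - 0.002212 = 0.02693 mol.
n(C6H8O7) = 0.02693 / 3 = 0.008977 mol.
mass C6H8O7 = 0.008977 x 192.12 = 1.725 g, so %C6H8O7 = 1.725/2.6522 x 100 = 65.0%.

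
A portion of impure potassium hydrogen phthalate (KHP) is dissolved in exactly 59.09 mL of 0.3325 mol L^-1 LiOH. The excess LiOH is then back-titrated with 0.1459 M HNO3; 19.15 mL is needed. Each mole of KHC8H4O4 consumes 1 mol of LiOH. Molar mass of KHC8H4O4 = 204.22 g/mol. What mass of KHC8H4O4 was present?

3.44 g

Total n(LiOH) added = 0.3325 x 0.05909 = 0.01965 mol.
n(HNO3) used = 0.1459 x 0.01915 = 0.002794 mol, which equals the excess n(LiOH).
So n(LiOH) consumed by the sample = 0.01965 - 0.002794 = 0.01685 mol.
n(KHC8H4O4) = 0.01685 / 1 = 0.01685 mol.
mass = 0.01685 mol x 204.22 g/mol = 3.44 g.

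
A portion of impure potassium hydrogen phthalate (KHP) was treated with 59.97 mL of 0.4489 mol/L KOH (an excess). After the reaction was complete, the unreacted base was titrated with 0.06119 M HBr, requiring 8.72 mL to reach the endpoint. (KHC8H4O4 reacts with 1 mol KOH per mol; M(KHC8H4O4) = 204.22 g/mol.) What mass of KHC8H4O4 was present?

5.39 g

Total n(KOH) added = 0.4489 x 0.05997 = 0.02692 mol.
n(HBr) used = 0.06119 x 0.008720 = 0.0005336 mol, which equals the excess n(KOH).
So n(KOH) consumed by the sample = 0.02692 - 0.0005336 = 0.02639 mol.
n(KHC8H4O4) = 0.02639 / 1 = 0.02639 mol.
mass = 0.02639 mol x 204.22 g/mol = 5.39 g.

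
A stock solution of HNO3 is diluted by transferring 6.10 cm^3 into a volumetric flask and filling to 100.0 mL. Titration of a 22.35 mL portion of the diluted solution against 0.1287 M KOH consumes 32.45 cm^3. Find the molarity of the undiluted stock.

n(KOH) = 0.1287 x 0.03245 = 0.004176 mol.
n(HNO3) in the aliquot = 0.004176 mol.
[diluted HNO3] = 0.004176 / 0.02235 = 0.1869 M.
Dilution factor = 100.0/6.100 = 16.39, so [stock] = 0.1869 x 16.39 = 3.06 M.

3.06 M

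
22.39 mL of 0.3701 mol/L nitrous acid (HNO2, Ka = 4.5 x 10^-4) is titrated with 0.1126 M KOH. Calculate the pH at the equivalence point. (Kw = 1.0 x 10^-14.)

n(HNO2) = 0.3701 x 0.02239 = 0.008287 mol; V(KOH) at equivalence = 0.008287/0.1126 = 0.07359 L.
At equivalence all the acid is converted to NO2-; total volume = 0.02239 + 0.07359 = 0.09598 L, so [NO2-] = 0.008287/0.09598 = 0.08633 M.
Kb = Kw/Ka = 1.0e-14 / 4.5 x 10^-4 = 2.22e-11.
[OH^-] = sqrt(Kb x [NO2-]) = sqrt(2.22e-11 x 0.08633) = 1.39e-6 M.
pOH = 5.86, so pH = 14.00 - 5.86 = 8.14.

8.14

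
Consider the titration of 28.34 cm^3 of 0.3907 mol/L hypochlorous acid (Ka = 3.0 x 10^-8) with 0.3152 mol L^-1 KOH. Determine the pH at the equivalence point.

10.38

n(HClO) = 0.3907 x 0.02834 = 0.01107 mol; V(KOH) at equivalence = 0.01107/0.3152 = 0.03513 L.
At equivalence all the acid is converted to ClO-; total volume = 0.02834 + 0.03513 = 0.06347 L, so [ClO-] = 0.01107/0.06347 = 0.1745 M.
Kb = Kw/Ka = 1.0e-14 / 3.0 x 10^-8 = 3.33e-7.
[OH^-] = sqrt(Kb x [ClO-]) = sqrt(3.33e-7 x 0.1745) = 0.000241 M.
pOH = 3.62, so pH = 14.00 - 3.62 = 10.38.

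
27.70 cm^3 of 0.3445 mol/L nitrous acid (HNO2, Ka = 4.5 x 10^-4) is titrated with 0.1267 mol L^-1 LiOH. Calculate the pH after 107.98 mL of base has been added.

12.48

n(acid) = 0.3445 x 0.02770 = 0.009543 mol; n(LiOH) added = 0.1267 x 0.1080 = 0.01368 mol.
Base is in excess by 0.01368 - 0.009543 = 0.004138 mol in a total volume of 0.1357 L.
[OH^-] = 0.004138/0.1357 = 0.03050 M, so pOH = 1.52 and pH = 14.00 - 1.52 = 12.48.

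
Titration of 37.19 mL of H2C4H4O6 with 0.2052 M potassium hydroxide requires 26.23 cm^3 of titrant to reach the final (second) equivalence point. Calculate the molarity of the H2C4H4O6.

n(KOH) = 0.2052 x 0.02623 = 0.005382 mol.
At the final (second) equivalence point, 2 mol OH^- react per mol H2C4H4O6, so n(H2C4H4O6) = 0.005382 / 2 = 0.002691 mol.
[H2C4H4O6] = 0.002691 / 0.03719 L = 0.0724 M.

0.0724 M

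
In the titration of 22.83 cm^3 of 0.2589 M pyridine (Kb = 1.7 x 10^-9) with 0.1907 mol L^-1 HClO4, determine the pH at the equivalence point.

n(C5H5N) = 0.2589 x 0.02283 = 0.005911 mol; V(HClO4) at equivalence = 0.005911/0.1907 = 0.03099 L.
At equivalence the base is fully converted to C5H5NH+; total volume = 0.05382 L, so [C5H5NH+] = 0.005911/0.05382 = 0.1098 M.
Ka(C5H5NH+) = Kw/Kb = 1.0e-14 / 1.7 x 10^-9 = 5.88e-6.
[H^+] = sqrt(Ka x [C5H5NH+]) = sqrt(5.88e-6 x 0.1098) = 0.000804 M.
pH = -log(0.000804) = 3.09.

3.09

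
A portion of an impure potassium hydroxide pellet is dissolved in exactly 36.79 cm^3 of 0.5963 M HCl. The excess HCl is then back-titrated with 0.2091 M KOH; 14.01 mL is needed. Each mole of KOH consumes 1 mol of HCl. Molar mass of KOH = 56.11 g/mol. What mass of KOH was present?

Total n(HCl) added = 0.5963 x 0.03679 = 0.02194 mol.
n(KOH) used = 0.2091 x 0.01401 = 0.002929 mol, which equals the excess n(HCl).
So n(HCl) consumed by the sample = 0.02194 - 0.002929 = 0.01901 mol.
n(KOH) = 0.01901 / 1 = 0.01901 mol.
mass = 0.01901 mol x 56.11 g/mol = 1.07 g.

1.07 g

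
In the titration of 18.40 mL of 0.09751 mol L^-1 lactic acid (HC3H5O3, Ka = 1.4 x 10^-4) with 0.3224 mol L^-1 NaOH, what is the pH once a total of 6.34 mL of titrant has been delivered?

12.00

n(acid) = 0.09751 x 0.01840 = 0.001794 mol; n(NaOH) added = 0.3224 x 0.006340 = 0.002044 mol.
Base is in excess by 0.002044 - 0.001794 = 0.0002498 mol in a total volume of 0.02474 L.
[OH^-] = 0.0002498/0.02474 = 0.01010 M, so pOH = 2.00 and pH = 14.00 - 2.00 = 12.00.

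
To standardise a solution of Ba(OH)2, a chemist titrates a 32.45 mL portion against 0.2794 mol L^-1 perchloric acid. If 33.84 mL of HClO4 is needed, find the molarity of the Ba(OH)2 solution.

n(HClO4) delivered = 0.2794 x 0.03384 = 0.009455 mol.
The reaction is 1 Ba(OH)2 + 2 HClO4, so n(Ba(OH)2) = 0.009455 x 1/2 = 0.004727 mol.
[Ba(OH)2] = 0.004727 mol / 0.03245 L = 0.146 M.

0.146 M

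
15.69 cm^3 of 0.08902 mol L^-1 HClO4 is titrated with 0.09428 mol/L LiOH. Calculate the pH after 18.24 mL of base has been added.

11.98

n(acid) = 0.08902 x 0.01569 = 0.001397 mol; n(LiOH) added = 0.09428 x 0.01824 = 0.001720 mol.
Base is in excess by 0.001720 - 0.001397 = 0.0003229 mol in a total volume of 0.03393 L.
[OH^-] = 0.0003229/0.03393 = 0.009518 M, so pOH = 2.02 and pH = 14.00 - 2.02 = 11.98.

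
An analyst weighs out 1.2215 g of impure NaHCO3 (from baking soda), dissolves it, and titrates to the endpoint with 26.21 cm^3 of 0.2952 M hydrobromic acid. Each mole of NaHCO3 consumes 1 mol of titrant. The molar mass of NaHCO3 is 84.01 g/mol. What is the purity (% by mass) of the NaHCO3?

n(HBr) = 0.2952 x 0.02621 = 0.007737 mol.
n(NaHCO3) = 0.007737 / 1 = 0.007737 mol.
mass of NaHCO3 = 0.007737 x 84.01 = 0.6500 g.
% purity = 0.6500 / 1.2215 x 100 = 53.2%.

53.2%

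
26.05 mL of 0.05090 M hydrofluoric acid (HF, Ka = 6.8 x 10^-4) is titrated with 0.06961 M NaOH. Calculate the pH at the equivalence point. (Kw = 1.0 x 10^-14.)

7.82

n(HF) = 0.05090 x 0.02605 = 0.001326 mol; V(NaOH) at equivalence = 0.001326/0.06961 = 0.01905 L.
At equivalence all the acid is converted to F-; total volume = 0.02605 + 0.01905 = 0.04510 L, so [F-] = 0.001326/0.04510 = 0.02940 M.
Kb = Kw/Ka = 1.0e-14 / 6.8 x 10^-4 = 1.47e-11.
[OH^-] = sqrt(Kb x [F-]) = sqrt(1.47e-11 x 0.02940) = 6.58e-7 M.
pOH = 6.18, so pH = 14.00 - 6.18 = 7.82.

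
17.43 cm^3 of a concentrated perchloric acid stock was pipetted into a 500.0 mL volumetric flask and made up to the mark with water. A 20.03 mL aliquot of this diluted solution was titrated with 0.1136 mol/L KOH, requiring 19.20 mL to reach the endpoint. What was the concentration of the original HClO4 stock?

n(KOH) = 0.1136 x 0.01920 = 0.002181 mol.
n(HClO4) in the aliquot = 0.002181 mol.
[diluted HClO4] = 0.002181 / 0.02003 = 0.1089 M.
Dilution factor = 500.0/17.43 = 28.69, so [stock] = 0.1089 x 28.69 = 3.12 M.

3.12 M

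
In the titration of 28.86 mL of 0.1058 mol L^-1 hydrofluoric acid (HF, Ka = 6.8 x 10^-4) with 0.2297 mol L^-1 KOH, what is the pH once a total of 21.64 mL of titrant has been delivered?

12.58

n(acid) = 0.1058 x 0.02886 = 0.003053 mol; n(KOH) added = 0.2297 x 0.02164 = 0.004971 mol.
Base is in excess by 0.004971 - 0.003053 = 0.001917 mol in a total volume of 0.05050 L.
[OH^-] = 0.001917/0.05050 = 0.03797 M, so pOH = 1.42 and pH = 14.00 - 1.42 = 12.58.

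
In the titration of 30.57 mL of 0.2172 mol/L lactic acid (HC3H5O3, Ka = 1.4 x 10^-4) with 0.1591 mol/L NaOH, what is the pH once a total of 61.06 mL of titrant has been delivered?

n(acid) = 0.2172 x 0.03057 = 0.006640 mol; n(NaOH) added = 0.1591 x 0.06106 = 0.009715 mol.
Base is in excess by 0.009715 - 0.006640 = 0.003075 mol in a total volume of 0.09163 L.
[OH^-] = 0.003075/0.09163 = 0.03356 M, so pOH = 1.47 and pH = 14.00 - 1.47 = 12.53.

12.53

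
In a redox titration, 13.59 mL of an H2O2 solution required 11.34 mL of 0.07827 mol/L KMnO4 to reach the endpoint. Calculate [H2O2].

n(KMnO4) = 0.07827 x 0.01134 = 0.0008876 mol.
From the balanced equation, 2 mol KMnO4 reacts with 5 mol H2O2, so n(H2O2) = 0.0008876 x 5/2 = 0.002219 mol.
[H2O2] = 0.002219 / 0.01359 L = 0.163 M.

0.163 M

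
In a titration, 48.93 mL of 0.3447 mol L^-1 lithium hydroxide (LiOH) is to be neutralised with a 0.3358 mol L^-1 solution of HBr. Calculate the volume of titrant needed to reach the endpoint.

n(LiOH) = 0.3447 mol/L x 0.04893 L = 0.01687 mol.
At equivalence n(HBr) = n(LiOH) = 0.01687 mol.
V(HBr) = 0.01687 / 0.3358 = 0.05023 L = 50.2 mL.

50.2 mL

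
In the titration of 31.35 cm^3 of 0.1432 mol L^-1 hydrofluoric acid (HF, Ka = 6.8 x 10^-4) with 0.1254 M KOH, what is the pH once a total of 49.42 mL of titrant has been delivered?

n(acid) = 0.1432 x 0.03135 = 0.004489 mol; n(KOH) added = 0.1254 x 0.04942 = 0.006197 mol.
Base is in excess by 0.006197 - 0.004489 = 0.001708 mol in a total volume of 0.08077 L.
[OH^-] = 0.001708/0.08077 = 0.02115 M, so pOH = 1.67 and pH = 14.00 - 1.67 = 12.33.

12.33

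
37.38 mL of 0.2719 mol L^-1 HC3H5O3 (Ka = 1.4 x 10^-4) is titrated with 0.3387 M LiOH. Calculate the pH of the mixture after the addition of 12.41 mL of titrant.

Initial n(HC3H5O3) = 0.2719 x 0.03738 = 0.01016 mol.
n(LiOH) added = 0.3387 x 0.01241 = 0.004203 mol, converting that many moles of HC3H5O3 to C3H5O3-.
Remaining n(HC3H5O3) = 0.005960 mol; n(C3H5O3-) = 0.004203 mol.
By Henderson-Hasselbalch, pH = pKa + log([A^-]/[HA]) = 3.85 + log(0.004203/0.005960) = 3.85 + (-0.15) = 3.70.

3.70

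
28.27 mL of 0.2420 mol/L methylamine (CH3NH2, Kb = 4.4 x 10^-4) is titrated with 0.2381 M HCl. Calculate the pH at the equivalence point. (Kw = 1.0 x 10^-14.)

5.78

n(CH3NH2) = 0.2420 x 0.02827 = 0.006841 mol; V(HCl) at equivalence = 0.006841/0.2381 = 0.02873 L.
At equivalence the base is fully converted to CH3NH3+; total volume = 0.05700 L, so [CH3NH3+] = 0.006841/0.05700 = 0.1200 M.
Ka(CH3NH3+) = Kw/Kb = 1.0e-14 / 4.4 x 10^-4 = 2.27e-11.
[H^+] = sqrt(Ka x [CH3NH3+]) = sqrt(2.27e-11 x 0.1200) = 1.65e-6 M.
pH = -log(1.65e-6) = 5.78.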